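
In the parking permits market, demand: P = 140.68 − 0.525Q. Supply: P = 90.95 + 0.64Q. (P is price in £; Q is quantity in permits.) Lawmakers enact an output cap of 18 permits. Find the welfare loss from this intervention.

£354.99

Competitive equilibrium: 140.68 − 0.525Q = 90.95 + 0.64Q → Q* = 42.6867, P* = 118.2695.
At Q = 18: demand price = 140.68 − 0.525·18 = 131.23; supply price = 90.95 + 0.64·18 = 102.47.
ΔQ = 42.6867 − 18 = 24.6867; wedge = 131.23 − 102.47 = 28.76.
The triangle = ½ × 24.6867 × 28.76 = £354.99.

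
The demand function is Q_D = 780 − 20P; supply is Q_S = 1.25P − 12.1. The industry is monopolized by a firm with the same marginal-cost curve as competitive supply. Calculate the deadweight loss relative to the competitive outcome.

In inverse form: demand P = 39 − 0.05Q, supply P = 9.68 + 0.8Q.
Competitive equilibrium: 39 − 0.05Q = 9.68 + 0.8Q → Q* = 34.4941, P* = 37.2753.
Marginal revenue: MR = 39 − 0.1Q. Set MR = MC: 39 − 0.1Q = 9.68 + 0.8Q → Q_m = 32.5778.
Price P_m = 39 − 0.05·32.5778 = 37.3711; MC(Q_m) = 9.68 + 0.8·32.5778 = 35.7422.
Competitive Q* = 34.4941, so ΔQ = 1.9163; wedge = 37.3711 − 35.7422 = 1.6289.
Deadweight loss = ½ × 1.9163 × 1.6289 = 1.56.

1.56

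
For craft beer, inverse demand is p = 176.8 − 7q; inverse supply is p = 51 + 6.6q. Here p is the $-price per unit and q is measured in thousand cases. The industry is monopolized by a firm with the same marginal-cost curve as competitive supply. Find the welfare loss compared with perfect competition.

$67.18 thousand

Competitive equilibrium: 176.8 − 7q = 51 + 6.6q → q* = 9.25, p* = 112.05.
Marginal revenue: MR = 176.8 − 14q. Set MR = MC: 176.8 − 14q = 51 + 6.6q → q_m = 6.1068.
Price p_m = 176.8 − 7·6.1068 = 134.0524; MC(q_m) = 51 + 6.6·6.1068 = 91.3049.
Competitive q* = 9.25, so Δq = 3.1432; wedge = 134.0524 − 91.3049 = 42.7475.
Deadweight loss = ½ × 3.1432 × 42.7475 = $67.18 thousand.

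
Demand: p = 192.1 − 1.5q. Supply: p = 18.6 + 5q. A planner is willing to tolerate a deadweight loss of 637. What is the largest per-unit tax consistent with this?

Competitive equilibrium: 192.1 − 1.5q = 18.6 + 5q → q* = 26.6923, p* = 152.0615.
A tax t gives Δq = t/6.5 and wedge t, so DWL = t²/13.
t²/13 = 637 → t² = 8281 → t = 91.

91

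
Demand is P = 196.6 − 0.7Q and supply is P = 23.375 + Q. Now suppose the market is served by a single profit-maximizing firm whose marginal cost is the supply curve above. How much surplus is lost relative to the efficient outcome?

Competitive equilibrium: 196.6 − 0.7Q = 23.375 + Q → Q* = 101.8971, P* = 125.2721.
Marginal revenue: MR = 196.6 − 1.4Q. Set MR = MC: 196.6 − 1.4Q = 23.375 + Q → Q_m = 72.1771.
Price P_m = 196.6 − 0.7·72.1771 = 146.076; MC(Q_m) = 23.375 + 1·72.1771 = 95.5521.
Competitive Q* = 101.8971, so ΔQ = 29.72; wedge = 146.076 − 95.5521 = 50.5239.
DWL = ½ × 29.72 × 50.5239 = 750.79.

750.79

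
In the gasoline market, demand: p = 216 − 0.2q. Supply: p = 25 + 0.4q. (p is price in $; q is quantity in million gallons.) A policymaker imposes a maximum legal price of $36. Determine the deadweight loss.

Competitive equilibrium: 216 − 0.2q = 25 + 0.4q → q* = 318.3333, p* = 152.3333.
At the ceiling p = 36, quantity supplied = (36 − 25)/0.4 = 27.5.
Willingness to pay at q' = 27.5: 216 − 0.2·27.5 = 210.5.
Δq = 318.3333 − 27.5 = 290.8333; wedge = 210.5 − 36 = 174.5.
The triangle = ½ × 290.8333 × 174.5 = $25375.21 million.

$25375.21 million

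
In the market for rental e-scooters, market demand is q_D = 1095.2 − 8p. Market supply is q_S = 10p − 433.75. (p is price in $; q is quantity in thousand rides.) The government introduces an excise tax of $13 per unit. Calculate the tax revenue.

In inverse form: demand p = 136.9 − 0.125q, supply p = 43.375 + 0.1q.
Competitive equilibrium: 136.9 − 0.125q = 43.375 + 0.1q → q* = 415.6667, p* = 84.9417.
With the tax, the buyer price exceeds the seller price by 13: (136.9 − 0.125q) − (43.375 + 0.1q) = 13 → q' = 357.8889.
Tax revenue = 13 × 357.8889 = $4652.56 thousand.

$4652.56 thousand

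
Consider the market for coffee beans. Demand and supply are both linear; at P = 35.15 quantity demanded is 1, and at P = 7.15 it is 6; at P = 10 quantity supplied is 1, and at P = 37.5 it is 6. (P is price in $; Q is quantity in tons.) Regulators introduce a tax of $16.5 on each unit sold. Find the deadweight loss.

Demand slope = (7.15 − 35.15)/(6 − 1) = −5.6, so P = 40.75 − 5.6Q.
Supply slope = (37.5 − 10)/(6 − 1) = 5.5, so P = 4.5 + 5.5Q.
Competitive equilibrium: 40.75 − 5.6Q = 4.5 + 5.5Q → Q* = 3.2658, P* = 22.4617.
With the tax, the buyer price exceeds the seller price by 16.5: (40.75 − 5.6Q) − (4.5 + 5.5Q) = 16.5 → Q' = 1.7793.
ΔQ = 3.2658 − 1.7793 = 1.4865; the wedge equals the tax, 16.5.
Welfare loss = ½ × 1.4865 × 16.5 = $12.26.

$12.26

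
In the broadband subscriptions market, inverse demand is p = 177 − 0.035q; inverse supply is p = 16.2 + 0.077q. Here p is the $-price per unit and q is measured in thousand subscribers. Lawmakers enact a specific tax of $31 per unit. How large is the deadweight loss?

$4290.18 thousand

Competitive equilibrium: 177 − 0.035q = 16.2 + 0.077q → q* = 1435.7143, p* = 126.75.
With the tax, the buyer price exceeds the seller price by 31: (177 − 0.035q) − (16.2 + 0.077q) = 31 → q' = 1158.9286.
Δq = 1435.7143 − 1158.9286 = 276.7857; the wedge equals the tax, 31.
Deadweight loss = ½ × 276.7857 × 31 = $4290.18 thousand.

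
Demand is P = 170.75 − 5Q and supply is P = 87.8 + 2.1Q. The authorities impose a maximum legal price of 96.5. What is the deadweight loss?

Competitive equilibrium: 170.75 − 5Q = 87.8 + 2.1Q → Q* = 11.6831, P* = 112.33451.
At the ceiling P = 96.5, quantity supplied = (96.5 − 87.8)/2.1 = 4.14286.
Willingness to pay at Q' = 4.14286: 170.75 − 5·4.14286 = 150.0357.
ΔQ = 11.6831 − 4.14286 = 7.54024; wedge = 150.0357 − 96.5 = 53.5357.
The triangle = ½ × 7.54024 × 53.5357 = 201.84.

201.84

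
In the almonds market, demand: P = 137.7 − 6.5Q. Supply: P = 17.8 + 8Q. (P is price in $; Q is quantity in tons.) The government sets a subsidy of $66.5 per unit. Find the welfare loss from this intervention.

$152.49

Competitive equilibrium: 137.7 − 6.5Q = 17.8 + 8Q → Q* = 8.269, P* = 83.9517.
The subsidy lowers effective supply by 66.5: P = 8Q − 48.7.
New quantity: 137.7 − 6.5Q = 8Q − 48.7 → Q' = 12.8552.
Overproduction ΔQ = 12.8552 − 8.269 = 4.5862; wedge = subsidy = 66.5.
The triangle = ½ × 4.5862 × 66.5 = $152.49.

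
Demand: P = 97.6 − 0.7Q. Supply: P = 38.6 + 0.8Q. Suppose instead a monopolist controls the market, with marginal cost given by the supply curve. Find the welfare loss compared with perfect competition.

117.47

Competitive equilibrium: 97.6 − 0.7Q = 38.6 + 0.8Q → Q* = 39.3333, P* = 70.0667.
Marginal revenue: MR = 97.6 − 1.4Q. Set MR = MC: 97.6 − 1.4Q = 38.6 + 0.8Q → Q_m = 26.8182.
Price P_m = 97.6 − 0.7·26.8182 = 78.8273; MC(Q_m) = 38.6 + 0.8·26.8182 = 60.0546.
Competitive Q* = 39.3333, so ΔQ = 12.5151; wedge = 78.8273 − 60.0546 = 18.7727.
Deadweight loss = ½ × 12.5151 × 18.7727 = 117.47.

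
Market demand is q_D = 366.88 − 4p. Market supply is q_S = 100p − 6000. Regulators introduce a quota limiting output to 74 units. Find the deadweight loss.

In inverse form: demand p = 91.72 − 0.25q, supply p = 60 + 0.01q.
Competitive equilibrium: 91.72 − 0.25q = 60 + 0.01q → q* = 122, p* = 61.22.
At q = 74: demand price = 91.72 − 0.25·74 = 73.22; supply price = 60 + 0.01·74 = 60.74.
Δq = 122 − 74 = 48; wedge = 73.22 − 60.74 = 12.48.
Deadweight loss = ½ × 48 × 12.48 = 299.52.

299.52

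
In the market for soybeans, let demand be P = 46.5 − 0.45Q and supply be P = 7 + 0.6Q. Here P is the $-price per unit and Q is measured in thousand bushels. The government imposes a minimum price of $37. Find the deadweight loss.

$143.07 thousand

Competitive equilibrium: 46.5 − 0.45Q = 7 + 0.6Q → Q* = 37.619, P* = 29.5714.
At the floor P = 37, quantity demanded = (46.5 − 37)/0.45 = 21.1111.
Sellers' marginal cost at Q' = 21.1111: 7 + 0.6·21.1111 = 19.6667.
ΔQ = 37.619 − 21.1111 = 16.5079; wedge = 37 − 19.6667 = 17.3333.
DWL = ½ × 16.5079 × 17.3333 = $143.07 thousand.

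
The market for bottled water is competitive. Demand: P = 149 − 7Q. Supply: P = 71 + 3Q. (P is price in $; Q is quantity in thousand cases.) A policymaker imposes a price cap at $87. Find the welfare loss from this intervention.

$30.42 thousand

Competitive equilibrium: 149 − 7Q = 71 + 3Q → Q* = 7.8, P* = 94.4.
At the ceiling P = 87, quantity supplied = (87 − 71)/3 = 5.3333.
Willingness to pay at Q' = 5.3333: 149 − 7·5.3333 = 111.6669.
ΔQ = 7.8 − 5.3333 = 2.4667; wedge = 111.6669 − 87 = 24.6669.
Welfare loss = ½ × 2.4667 × 24.6669 = $30.42 thousand.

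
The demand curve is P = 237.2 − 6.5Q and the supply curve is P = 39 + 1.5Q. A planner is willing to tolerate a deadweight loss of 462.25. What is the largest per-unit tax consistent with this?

86

Competitive equilibrium: 237.2 − 6.5Q = 39 + 1.5Q → Q* = 24.775, P* = 76.1625.
A tax t gives ΔQ = t/8 and wedge t, so DWL = t²/16.
t²/16 = 462.25 → t² = 7396 → t = 86.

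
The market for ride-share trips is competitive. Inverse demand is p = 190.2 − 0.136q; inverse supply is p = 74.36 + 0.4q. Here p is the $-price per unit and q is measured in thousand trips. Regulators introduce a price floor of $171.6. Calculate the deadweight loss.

Competitive equilibrium: 190.2 − 0.136q = 74.36 + 0.4q → q* = 216.1194, p* = 160.8078.
At the floor p = 171.6, quantity demanded = (190.2 − 171.6)/0.136 = 136.7647.
Sellers' marginal cost at q' = 136.7647: 74.36 + 0.4·136.7647 = 129.0659.
Δq = 216.1194 − 136.7647 = 79.3547; wedge = 171.6 − 129.0659 = 42.5341.
DWL = ½ × 79.3547 × 42.5341 = $1687.64 thousand.

$1687.64 thousand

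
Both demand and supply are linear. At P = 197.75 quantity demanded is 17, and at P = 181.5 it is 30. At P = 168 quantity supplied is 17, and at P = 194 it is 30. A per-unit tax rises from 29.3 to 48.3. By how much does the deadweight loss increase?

226.83

Demand slope = (181.5 − 197.75)/(30 − 17) = −1.25, so P = 219 − 1.25Q.
Supply slope = (194 − 168)/(30 − 17) = 2, so P = 134 + 2Q.
Competitive equilibrium: 219 − 1.25Q = 134 + 2Q → Q* = 26.1538, P* = 186.3077.
For a per-unit tax t: ΔQ = t/3.25, so DWL = ½·t·(t/3.25) = t²/6.5.
At t = 29.3: DWL = 132.075. At t = 48.3: DWL = 358.906.
Increase = 358.906 − 132.075 = 226.83.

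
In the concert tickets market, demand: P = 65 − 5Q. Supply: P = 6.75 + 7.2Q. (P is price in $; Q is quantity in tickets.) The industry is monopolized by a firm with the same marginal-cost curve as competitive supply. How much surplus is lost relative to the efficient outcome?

Competitive equilibrium: 65 − 5Q = 6.75 + 7.2Q → Q* = 4.7746, P* = 41.127.
Marginal revenue: MR = 65 − 10Q. Set MR = MC: 65 − 10Q = 6.75 + 7.2Q → Q_m = 3.3866.
Price P_m = 65 − 5·3.3866 = 48.067; MC(Q_m) = 6.75 + 7.2·3.3866 = 31.1335.
Competitive Q* = 4.7746, so ΔQ = 1.388; wedge = 48.067 − 31.1335 = 16.9335.
Deadweight loss = ½ × 1.388 × 16.9335 = $11.75.

$11.75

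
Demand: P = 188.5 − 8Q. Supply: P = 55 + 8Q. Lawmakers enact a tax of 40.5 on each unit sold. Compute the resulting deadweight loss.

51.26

Competitive equilibrium: 188.5 − 8Q = 55 + 8Q → Q* = 8.3438, P* = 121.75.
With the tax, the buyer price exceeds the seller price by 40.5: (188.5 − 8Q) − (55 + 8Q) = 40.5 → Q' = 5.8125.
ΔQ = 8.3438 − 5.8125 = 2.5313; the wedge equals the tax, 40.5.
Welfare loss = ½ × 2.5313 × 40.5 = 51.26.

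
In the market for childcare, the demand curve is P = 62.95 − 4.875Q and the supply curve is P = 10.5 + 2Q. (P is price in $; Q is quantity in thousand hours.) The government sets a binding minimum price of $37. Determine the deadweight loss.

Competitive equilibrium: 62.95 − 4.875Q = 10.5 + 2Q → Q* = 7.6291, P* = 25.7582.
At the floor P = 37, quantity demanded = (62.95 − 37)/4.875 = 5.3231.
Sellers' marginal cost at Q' = 5.3231: 10.5 + 2·5.3231 = 21.1462.
ΔQ = 7.6291 − 5.3231 = 2.306; wedge = 37 − 21.1462 = 15.8538.
The triangle = ½ × 2.306 × 15.8538 = $18.28 thousand.

$18.28 thousand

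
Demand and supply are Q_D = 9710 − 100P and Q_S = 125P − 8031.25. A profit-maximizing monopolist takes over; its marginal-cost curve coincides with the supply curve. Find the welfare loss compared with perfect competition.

3823.42

In inverse form: demand P = 97.1 − 0.01Q, supply P = 64.25 + 0.008Q.
Competitive equilibrium: 97.1 − 0.01Q = 64.25 + 0.008Q → Q* = 1825, P* = 78.85.
Marginal revenue: MR = 97.1 − 0.02Q. Set MR = MC: 97.1 − 0.02Q = 64.25 + 0.008Q → Q_m = 1173.21429.
Price P_m = 97.1 − 0.01·1173.21429 = 85.36786; MC(Q_m) = 64.25 + 0.008·1173.21429 = 73.63571.
Competitive Q* = 1825, so ΔQ = 651.78571; wedge = 85.36786 − 73.63571 = 11.73215.
The triangle = ½ × 651.78571 × 11.73215 = 3823.42.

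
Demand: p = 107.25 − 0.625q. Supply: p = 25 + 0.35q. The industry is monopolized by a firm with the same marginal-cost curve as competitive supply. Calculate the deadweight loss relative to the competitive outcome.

Competitive equilibrium: 107.25 − 0.625q = 25 + 0.35q → q* = 84.359, p* = 54.5256.
Marginal revenue: MR = 107.25 − 1.25q. Set MR = MC: 107.25 − 1.25q = 25 + 0.35q → q_m = 51.4063.
Price p_m = 107.25 − 0.625·51.4063 = 75.1211; MC(q_m) = 25 + 0.35·51.4063 = 42.9922.
Competitive q* = 84.359, so Δq = 32.9527; wedge = 75.1211 − 42.9922 = 32.1289.
Welfare loss = ½ × 32.9527 × 32.1289 = 529.37.

529.37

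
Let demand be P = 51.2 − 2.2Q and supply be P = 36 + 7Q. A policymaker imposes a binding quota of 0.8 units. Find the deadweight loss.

3.34

Competitive equilibrium: 51.2 − 2.2Q = 36 + 7Q → Q* = 1.6522, P* = 47.5652.
At Q = 0.8: demand price = 51.2 − 2.2·0.8 = 49.44; supply price = 36 + 7·0.8 = 41.6.
ΔQ = 1.6522 − 0.8 = 0.8522; wedge = 49.44 − 41.6 = 7.84.
The triangle = ½ × 0.8522 × 7.84 = 3.34.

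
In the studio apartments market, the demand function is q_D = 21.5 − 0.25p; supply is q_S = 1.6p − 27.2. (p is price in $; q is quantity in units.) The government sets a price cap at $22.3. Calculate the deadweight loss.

In inverse form: demand p = 86 − 4q, supply p = 17 + 0.625q.
Competitive equilibrium: 86 − 4q = 17 + 0.625q → q* = 14.9189, p* = 26.3243.
At the ceiling p = 22.3, quantity supplied = (22.3 − 17)/0.625 = 8.48.
Willingness to pay at q' = 8.48: 86 − 4·8.48 = 52.08.
Δq = 14.9189 − 8.48 = 6.4389; wedge = 52.08 − 22.3 = 29.78.
Welfare loss = ½ × 6.4389 × 29.78 = $95.88.

$95.88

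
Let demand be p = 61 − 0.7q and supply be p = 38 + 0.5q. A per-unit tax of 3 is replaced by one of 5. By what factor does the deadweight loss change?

Competitive equilibrium: 61 − 0.7q = 38 + 0.5q → q* = 19.1667, p* = 47.5833.
For a per-unit tax t: Δq = t/1.2, so DWL = ½·t·(t/1.2) = t²/2.4.
At t = 3: DWL = 3.75. At t = 5: DWL = 10.417.
Ratio = (5/3)² = 2.778.

2.778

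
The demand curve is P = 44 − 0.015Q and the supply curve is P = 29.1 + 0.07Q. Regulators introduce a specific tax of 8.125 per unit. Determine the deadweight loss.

Competitive equilibrium: 44 − 0.015Q = 29.1 + 0.07Q → Q* = 175.2941, P* = 41.3706.
With the tax, the buyer price exceeds the seller price by 8.125: (44 − 0.015Q) − (29.1 + 0.07Q) = 8.125 → Q' = 79.7059.
ΔQ = 175.2941 − 79.7059 = 95.5882; the wedge equals the tax, 8.125.
Welfare loss = ½ × 95.5882 × 8.125 = 388.33.

388.33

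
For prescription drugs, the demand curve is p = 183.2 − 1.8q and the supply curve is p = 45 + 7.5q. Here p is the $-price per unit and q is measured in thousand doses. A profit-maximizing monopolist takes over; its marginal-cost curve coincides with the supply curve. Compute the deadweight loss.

Competitive equilibrium: 183.2 − 1.8q = 45 + 7.5q → q* = 14.8602, p* = 156.4516.
Marginal revenue: MR = 183.2 − 3.6q. Set MR = MC: 183.2 − 3.6q = 45 + 7.5q → q_m = 12.4505.
Price p_m = 183.2 − 1.8·12.4505 = 160.7891; MC(q_m) = 45 + 7.5·12.4505 = 138.3788.
Competitive q* = 14.8602, so Δq = 2.4097; wedge = 160.7891 − 138.3788 = 22.4103.
Welfare loss = ½ × 2.4097 × 22.4103 = $27 thousand.

$27 thousand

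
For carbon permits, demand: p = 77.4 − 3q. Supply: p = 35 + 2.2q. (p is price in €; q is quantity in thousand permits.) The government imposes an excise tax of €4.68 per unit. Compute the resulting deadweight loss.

Competitive equilibrium: 77.4 − 3q = 35 + 2.2q → q* = 8.1538, p* = 52.9385.
With the tax, the buyer price exceeds the seller price by 4.68: (77.4 − 3q) − (35 + 2.2q) = 4.68 → q' = 7.2538.
Δq = 8.1538 − 7.2538 = 0.9; the wedge equals the tax, 4.68.
Deadweight loss = ½ × 0.9 × 4.68 = €2.106 thousand.

€2.106 thousand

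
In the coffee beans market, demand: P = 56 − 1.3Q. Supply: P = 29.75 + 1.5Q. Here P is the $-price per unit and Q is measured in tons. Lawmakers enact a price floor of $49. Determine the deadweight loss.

$22.29

Competitive equilibrium: 56 − 1.3Q = 29.75 + 1.5Q → Q* = 9.375, P* = 43.8125.
At the floor P = 49, quantity demanded = (56 − 49)/1.3 = 5.3846.
Sellers' marginal cost at Q' = 5.3846: 29.75 + 1.5·5.3846 = 37.8269.
ΔQ = 9.375 − 5.3846 = 3.9904; wedge = 49 − 37.8269 = 11.1731.
Welfare loss = ½ × 3.9904 × 11.1731 = $22.29.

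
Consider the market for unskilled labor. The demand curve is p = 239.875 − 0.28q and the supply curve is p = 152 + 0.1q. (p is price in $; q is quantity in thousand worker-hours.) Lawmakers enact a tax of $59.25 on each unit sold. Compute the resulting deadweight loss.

Competitive equilibrium: 239.875 − 0.28q = 152 + 0.1q → q* = 231.25, p* = 175.125.
With the tax, the buyer price exceeds the seller price by 59.25: (239.875 − 0.28q) − (152 + 0.1q) = 59.25 → q' = 75.3289.
Δq = 231.25 − 75.3289 = 155.9211; the wedge equals the tax, 59.25.
The triangle = ½ × 155.9211 × 59.25 = $4619.16 thousand.

$4619.16 thousand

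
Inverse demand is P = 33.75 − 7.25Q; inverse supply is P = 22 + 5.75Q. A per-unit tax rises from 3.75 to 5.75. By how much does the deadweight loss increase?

0.73

Competitive equilibrium: 33.75 − 7.25Q = 22 + 5.75Q → Q* = 0.9038, P* = 27.1971.
For a per-unit tax t: ΔQ = t/13, so DWL = ½·t·(t/13) = t²/26.
At t = 3.75: DWL = 0.541. At t = 5.75: DWL = 1.272.
Increase = 1.272 − 0.541 = 0.73.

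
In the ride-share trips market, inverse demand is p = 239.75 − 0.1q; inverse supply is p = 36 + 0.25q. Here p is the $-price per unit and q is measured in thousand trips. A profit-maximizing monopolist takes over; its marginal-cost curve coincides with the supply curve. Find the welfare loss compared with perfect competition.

$2928.68 thousand

Competitive equilibrium: 239.75 − 0.1q = 36 + 0.25q → q* = 582.1429, p* = 181.5357.
Marginal revenue: MR = 239.75 − 0.2q. Set MR = MC: 239.75 − 0.2q = 36 + 0.25q → q_m = 452.7778.
Price p_m = 239.75 − 0.1·452.7778 = 194.4722; MC(q_m) = 36 + 0.25·452.7778 = 149.1945.
Competitive q* = 582.1429, so Δq = 129.3651; wedge = 194.4722 − 149.1945 = 45.2777.
The triangle = ½ × 129.3651 × 45.2777 = $2928.68 thousand.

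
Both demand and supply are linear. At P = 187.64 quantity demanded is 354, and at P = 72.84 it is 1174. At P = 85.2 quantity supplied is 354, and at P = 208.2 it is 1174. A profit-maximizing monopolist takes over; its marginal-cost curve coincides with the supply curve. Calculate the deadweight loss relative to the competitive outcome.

7688.16

Demand slope = (72.84 − 187.64)/(1174 − 354) = −0.14, so P = 237.2 − 0.14Q.
Supply slope = (208.2 − 85.2)/(1174 − 354) = 0.15, so P = 32.1 + 0.15Q.
Competitive equilibrium: 237.2 − 0.14Q = 32.1 + 0.15Q → Q* = 707.24138, P* = 138.18621.
Marginal revenue: MR = 237.2 − 0.28Q. Set MR = MC: 237.2 − 0.28Q = 32.1 + 0.15Q → Q_m = 476.97674.
Price P_m = 237.2 − 0.14·476.97674 = 170.42326; MC(Q_m) = 32.1 + 0.15·476.97674 = 103.64651.
Competitive Q* = 707.24138, so ΔQ = 230.26464; wedge = 170.42326 − 103.64651 = 66.77675.
Deadweight loss = ½ × 230.26464 × 66.77675 = 7688.16.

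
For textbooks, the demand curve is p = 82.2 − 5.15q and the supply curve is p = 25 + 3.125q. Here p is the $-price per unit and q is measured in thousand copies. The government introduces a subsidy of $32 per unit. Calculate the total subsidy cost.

Competitive equilibrium: 82.2 − 5.15q = 25 + 3.125q → q* = 6.9124, p* = 46.6012.
The subsidy lowers effective supply by 32: p = 3.125q − 7.
New quantity: 82.2 − 5.15q = 3.125q − 7 → q' = 10.7795.
Total subsidy cost = 32 × 10.7795 = $344.94 thousand.

$344.94 thousand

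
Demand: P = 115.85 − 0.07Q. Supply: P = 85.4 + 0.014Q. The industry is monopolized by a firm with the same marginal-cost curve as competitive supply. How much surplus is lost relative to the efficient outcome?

1140.30

Competitive equilibrium: 115.85 − 0.07Q = 85.4 + 0.014Q → Q* = 362.5, P* = 90.475.
Marginal revenue: MR = 115.85 − 0.14Q. Set MR = MC: 115.85 − 0.14Q = 85.4 + 0.014Q → Q_m = 197.7273.
Price P_m = 115.85 − 0.07·197.7273 = 102.0091; MC(Q_m) = 85.4 + 0.014·197.7273 = 88.1682.
Competitive Q* = 362.5, so ΔQ = 164.7727; wedge = 102.0091 − 88.1682 = 13.8409.
Welfare loss = ½ × 164.7727 × 13.8409 = 1140.30.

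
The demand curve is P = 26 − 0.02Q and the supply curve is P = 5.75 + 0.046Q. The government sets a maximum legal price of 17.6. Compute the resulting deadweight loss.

79.91

Competitive equilibrium: 26 − 0.02Q = 5.75 + 0.046Q → Q* = 306.8182, P* = 19.8636.
At the ceiling P = 17.6, quantity supplied = (17.6 − 5.75)/0.046 = 257.6087.
Willingness to pay at Q' = 257.6087: 26 − 0.02·257.6087 = 20.8478.
ΔQ = 306.8182 − 257.6087 = 49.2095; wedge = 20.8478 − 17.6 = 3.2478.
Deadweight loss = ½ × 49.2095 × 3.2478 = 79.91.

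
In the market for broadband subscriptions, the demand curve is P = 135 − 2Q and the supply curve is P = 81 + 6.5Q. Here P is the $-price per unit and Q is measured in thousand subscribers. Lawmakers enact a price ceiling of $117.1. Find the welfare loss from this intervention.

$2.71 thousand

Competitive equilibrium: 135 − 2Q = 81 + 6.5Q → Q* = 6.3529, P* = 122.2941.
At the ceiling P = 117.1, quantity supplied = (117.1 − 81)/6.5 = 5.5538.
Willingness to pay at Q' = 5.5538: 135 − 2·5.5538 = 123.8924.
ΔQ = 6.3529 − 5.5538 = 0.7991; wedge = 123.8924 − 117.1 = 6.7924.
The triangle = ½ × 0.7991 × 6.7924 = $2.71 thousand.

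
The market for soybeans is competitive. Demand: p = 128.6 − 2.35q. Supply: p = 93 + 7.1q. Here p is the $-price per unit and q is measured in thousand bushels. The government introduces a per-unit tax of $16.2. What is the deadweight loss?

Competitive equilibrium: 128.6 − 2.35q = 93 + 7.1q → q* = 3.7672, p* = 119.7471.
With the tax, the buyer price exceeds the seller price by 16.2: (128.6 − 2.35q) − (93 + 7.1q) = 16.2 → q' = 2.0529.
Δq = 3.7672 − 2.0529 = 1.7143; the wedge equals the tax, 16.2.
Deadweight loss = ½ × 1.7143 × 16.2 = $13.89 thousand.

$13.89 thousand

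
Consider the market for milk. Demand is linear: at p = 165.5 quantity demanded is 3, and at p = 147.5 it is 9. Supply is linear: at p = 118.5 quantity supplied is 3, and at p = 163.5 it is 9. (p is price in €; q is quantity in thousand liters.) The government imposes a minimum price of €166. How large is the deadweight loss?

€113.17 thousand

Demand slope = (147.5 − 165.5)/(9 − 3) = −3, so p = 174.5 − 3q.
Supply slope = (163.5 − 118.5)/(9 − 3) = 7.5, so p = 96 + 7.5q.
Competitive equilibrium: 174.5 − 3q = 96 + 7.5q → q* = 7.4762, p* = 152.0714.
At the floor p = 166, quantity demanded = (174.5 − 166)/3 = 2.8333.
Sellers' marginal cost at q' = 2.8333: 96 + 7.5·2.8333 = 117.2498.
Δq = 7.4762 − 2.8333 = 4.6429; wedge = 166 − 117.2498 = 48.7502.
Welfare loss = ½ × 4.6429 × 48.7502 = €113.17 thousand.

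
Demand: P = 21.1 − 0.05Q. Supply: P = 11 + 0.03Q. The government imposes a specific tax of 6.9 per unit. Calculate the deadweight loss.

297.56

Competitive equilibrium: 21.1 − 0.05Q = 11 + 0.03Q → Q* = 126.25, P* = 14.7875.
With the tax, the buyer price exceeds the seller price by 6.9: (21.1 − 0.05Q) − (11 + 0.03Q) = 6.9 → Q' = 40.
ΔQ = 126.25 − 40 = 86.25; the wedge equals the tax, 6.9.
Deadweight loss = ½ × 86.25 × 6.9 = 297.56.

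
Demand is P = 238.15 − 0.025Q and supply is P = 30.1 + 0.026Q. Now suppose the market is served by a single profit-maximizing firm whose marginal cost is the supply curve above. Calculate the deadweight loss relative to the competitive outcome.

45918.54

Competitive equilibrium: 238.15 − 0.025Q = 30.1 + 0.026Q → Q* = 4079.4118, P* = 136.1647.
Marginal revenue: MR = 238.15 − 0.05Q. Set MR = MC: 238.15 − 0.05Q = 30.1 + 0.026Q → Q_m = 2737.5.
Price P_m = 238.15 − 0.025·2737.5 = 169.7125; MC(Q_m) = 30.1 + 0.026·2737.5 = 101.275.
Competitive Q* = 4079.4118, so ΔQ = 1341.9118; wedge = 169.7125 − 101.275 = 68.4375.
Deadweight loss = ½ × 1341.9118 × 68.4375 = 45918.54.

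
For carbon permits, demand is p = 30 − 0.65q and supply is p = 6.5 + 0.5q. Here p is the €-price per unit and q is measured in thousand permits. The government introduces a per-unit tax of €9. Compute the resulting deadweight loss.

Competitive equilibrium: 30 − 0.65q = 6.5 + 0.5q → q* = 20.4348, p* = 16.7174.
With the tax, the buyer price exceeds the seller price by 9: (30 − 0.65q) − (6.5 + 0.5q) = 9 → q' = 12.6087.
Δq = 20.4348 − 12.6087 = 7.8261; the wedge equals the tax, 9.
Deadweight loss = ½ × 7.8261 × 9 = €35.22 thousand.

€35.22 thousand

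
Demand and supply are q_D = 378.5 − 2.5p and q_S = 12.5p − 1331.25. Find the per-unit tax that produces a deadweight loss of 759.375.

27

In inverse form: demand p = 151.4 − 0.4q, supply p = 106.5 + 0.08q.
Competitive equilibrium: 151.4 − 0.4q = 106.5 + 0.08q → q* = 93.5417, p* = 113.9833.
A tax t gives Δq = t/0.48 and wedge t, so DWL = t²/0.96.
t²/0.96 = 759.375 → t² = 729 → t = 27.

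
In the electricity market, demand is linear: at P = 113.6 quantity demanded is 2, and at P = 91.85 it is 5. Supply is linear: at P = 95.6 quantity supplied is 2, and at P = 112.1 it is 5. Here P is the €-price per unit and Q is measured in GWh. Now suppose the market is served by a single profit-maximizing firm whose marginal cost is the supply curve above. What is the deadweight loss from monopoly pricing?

Demand slope = (91.85 − 113.6)/(5 − 2) = −7.25, so P = 128.1 − 7.25Q.
Supply slope = (112.1 − 95.6)/(5 − 2) = 5.5, so P = 84.6 + 5.5Q.
Competitive equilibrium: 128.1 − 7.25Q = 84.6 + 5.5Q → Q* = 3.4118, P* = 103.3647.
Marginal revenue: MR = 128.1 − 14.5Q. Set MR = MC: 128.1 − 14.5Q = 84.6 + 5.5Q → Q_m = 2.175.
Price P_m = 128.1 − 7.25·2.175 = 112.3313; MC(Q_m) = 84.6 + 5.5·2.175 = 96.5625.
Competitive Q* = 3.4118, so ΔQ = 1.2368; wedge = 112.3313 − 96.5625 = 15.7688.
The triangle = ½ × 1.2368 × 15.7688 = €9.75.

€9.75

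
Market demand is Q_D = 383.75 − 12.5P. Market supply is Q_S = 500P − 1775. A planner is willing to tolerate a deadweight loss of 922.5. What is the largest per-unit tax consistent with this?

In inverse form: demand P = 30.7 − 0.08Q, supply P = 3.55 + 0.002Q.
Competitive equilibrium: 30.7 − 0.08Q = 3.55 + 0.002Q → Q* = 331.0976, P* = 4.2122.
A tax t gives ΔQ = t/0.082 and wedge t, so DWL = t²/0.164.
t²/0.164 = 922.5 → t² = 151.29 → t = 12.3.

12.3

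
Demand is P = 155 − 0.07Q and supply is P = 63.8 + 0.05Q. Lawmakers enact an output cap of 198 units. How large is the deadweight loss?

18950.64

Competitive equilibrium: 155 − 0.07Q = 63.8 + 0.05Q → Q* = 760, P* = 101.8.
At Q = 198: demand price = 155 − 0.07·198 = 141.14; supply price = 63.8 + 0.05·198 = 73.7.
ΔQ = 760 − 198 = 562; wedge = 141.14 − 73.7 = 67.44.
DWL = ½ × 562 × 67.44 = 18950.64.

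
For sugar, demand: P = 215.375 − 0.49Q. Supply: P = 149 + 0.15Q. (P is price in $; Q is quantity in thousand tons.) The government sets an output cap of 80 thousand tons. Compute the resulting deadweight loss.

Competitive equilibrium: 215.375 − 0.49Q = 149 + 0.15Q → Q* = 103.7109, P* = 164.5566.
At Q = 80: demand price = 215.375 − 0.49·80 = 176.175; supply price = 149 + 0.15·80 = 161.
ΔQ = 103.7109 − 80 = 23.7109; wedge = 176.175 − 161 = 15.175.
Deadweight loss = ½ × 23.7109 × 15.175 = $179.91 thousand.

$179.91 thousand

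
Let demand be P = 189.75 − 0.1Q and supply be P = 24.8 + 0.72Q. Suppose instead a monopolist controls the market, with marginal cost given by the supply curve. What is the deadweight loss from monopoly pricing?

196.01

Competitive equilibrium: 189.75 − 0.1Q = 24.8 + 0.72Q → Q* = 201.1585, P* = 169.6341.
Marginal revenue: MR = 189.75 − 0.2Q. Set MR = MC: 189.75 − 0.2Q = 24.8 + 0.72Q → Q_m = 179.2935.
Price P_m = 189.75 − 0.1·179.2935 = 171.8207; MC(Q_m) = 24.8 + 0.72·179.2935 = 153.8913.
Competitive Q* = 201.1585, so ΔQ = 21.865; wedge = 171.8207 − 153.8913 = 17.9294.
Welfare loss = ½ × 21.865 × 17.9294 = 196.01.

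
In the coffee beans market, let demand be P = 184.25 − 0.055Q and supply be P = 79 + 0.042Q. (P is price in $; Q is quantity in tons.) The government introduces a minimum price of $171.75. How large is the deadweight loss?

$35685.55

Competitive equilibrium: 184.25 − 0.055Q = 79 + 0.042Q → Q* = 1085.05155, P* = 124.57216.
At the floor P = 171.75, quantity demanded = (184.25 − 171.75)/0.055 = 227.27273.
Sellers' marginal cost at Q' = 227.27273: 79 + 0.042·227.27273 = 88.54545.
ΔQ = 1085.05155 − 227.27273 = 857.77882; wedge = 171.75 − 88.54545 = 83.20455.
Deadweight loss = ½ × 857.77882 × 83.20455 = $35685.55.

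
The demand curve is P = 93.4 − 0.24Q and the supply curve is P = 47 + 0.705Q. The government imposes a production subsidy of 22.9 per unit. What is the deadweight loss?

277.47

Competitive equilibrium: 93.4 − 0.24Q = 47 + 0.705Q → Q* = 49.1005, P* = 81.6159.
The subsidy lowers effective supply by 22.9: P = 24.1 + 0.705Q.
New quantity: 93.4 − 0.24Q = 24.1 + 0.705Q → Q' = 73.3333.
Overproduction ΔQ = 73.3333 − 49.1005 = 24.2328; wedge = subsidy = 22.9.
The triangle = ½ × 24.2328 × 22.9 = 277.47.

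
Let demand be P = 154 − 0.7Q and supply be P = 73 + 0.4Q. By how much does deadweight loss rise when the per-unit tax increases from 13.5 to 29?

299.43

Competitive equilibrium: 154 − 0.7Q = 73 + 0.4Q → Q* = 73.6364, P* = 102.4545.
For a per-unit tax t: ΔQ = t/1.1, so DWL = ½·t·(t/1.1) = t²/2.2.
At t = 13.5: DWL = 82.841. At t = 29: DWL = 382.273.
Increase = 382.273 − 82.841 = 299.43.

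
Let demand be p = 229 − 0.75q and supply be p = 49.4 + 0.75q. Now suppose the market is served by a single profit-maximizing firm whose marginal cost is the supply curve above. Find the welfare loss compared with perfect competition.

1194.67

Competitive equilibrium: 229 − 0.75q = 49.4 + 0.75q → q* = 119.7333, p* = 139.2.
Marginal revenue: MR = 229 − 1.5q. Set MR = MC: 229 − 1.5q = 49.4 + 0.75q → q_m = 79.8222.
Price p_m = 229 − 0.75·79.8222 = 169.1334; MC(q_m) = 49.4 + 0.75·79.8222 = 109.2667.
Competitive q* = 119.7333, so Δq = 39.9111; wedge = 169.1334 − 109.2667 = 59.8667.
Deadweight loss = ½ × 39.9111 × 59.8667 = 1194.67.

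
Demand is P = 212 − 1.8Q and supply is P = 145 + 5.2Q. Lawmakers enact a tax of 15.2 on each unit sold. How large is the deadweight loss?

Competitive equilibrium: 212 − 1.8Q = 145 + 5.2Q → Q* = 9.5714, P* = 194.7714.
With the tax, the buyer price exceeds the seller price by 15.2: (212 − 1.8Q) − (145 + 5.2Q) = 15.2 → Q' = 7.4.
ΔQ = 9.5714 − 7.4 = 2.1714; the wedge equals the tax, 15.2.
Welfare loss = ½ × 2.1714 × 15.2 = 16.50.

16.50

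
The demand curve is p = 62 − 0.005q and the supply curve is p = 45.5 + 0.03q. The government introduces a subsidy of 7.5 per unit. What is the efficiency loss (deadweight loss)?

Competitive equilibrium: 62 − 0.005q = 45.5 + 0.03q → q* = 471.4286, p* = 59.6429.
The subsidy lowers effective supply by 7.5: p = 38 + 0.03q.
New quantity: 62 − 0.005q = 38 + 0.03q → q' = 685.7143.
Overproduction Δq = 685.7143 − 471.4286 = 214.2857; wedge = subsidy = 7.5.
Deadweight loss = ½ × 214.2857 × 7.5 = 803.57.

803.57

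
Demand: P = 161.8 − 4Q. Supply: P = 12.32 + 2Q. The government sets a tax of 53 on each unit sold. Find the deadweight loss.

234.08

Competitive equilibrium: 161.8 − 4Q = 12.32 + 2Q → Q* = 24.9133, P* = 62.1467.
With the tax, the buyer price exceeds the seller price by 53: (161.8 − 4Q) − (12.32 + 2Q) = 53 → Q' = 16.08.
ΔQ = 24.9133 − 16.08 = 8.8333; the wedge equals the tax, 53.
Welfare loss = ½ × 8.8333 × 53 = 234.08.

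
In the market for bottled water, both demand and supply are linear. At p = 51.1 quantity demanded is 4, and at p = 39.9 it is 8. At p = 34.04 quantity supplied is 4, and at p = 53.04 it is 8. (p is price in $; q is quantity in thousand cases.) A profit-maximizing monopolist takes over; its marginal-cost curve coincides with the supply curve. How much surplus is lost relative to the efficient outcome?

$10.83 thousand

Demand slope = (39.9 − 51.1)/(8 − 4) = −2.8, so p = 62.3 − 2.8q.
Supply slope = (53.04 − 34.04)/(8 − 4) = 4.75, so p = 15.04 + 4.75q.
Competitive equilibrium: 62.3 − 2.8q = 15.04 + 4.75q → q* = 6.2596, p* = 44.7731.
Marginal revenue: MR = 62.3 − 5.6q. Set MR = MC: 62.3 − 5.6q = 15.04 + 4.75q → q_m = 4.5662.
Price p_m = 62.3 − 2.8·4.5662 = 49.5146; MC(q_m) = 15.04 + 4.75·4.5662 = 36.7295.
Competitive q* = 6.2596, so Δq = 1.6934; wedge = 49.5146 − 36.7295 = 12.7851.
DWL = ½ × 1.6934 × 12.7851 = $10.83 thousand.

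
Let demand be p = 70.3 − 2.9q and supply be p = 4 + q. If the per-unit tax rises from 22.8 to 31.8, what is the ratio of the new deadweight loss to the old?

Competitive equilibrium: 70.3 − 2.9q = 4 + q → q* = 17, p* = 21.
For a per-unit tax t: Δq = t/3.9, so DWL = ½·t·(t/3.9) = t²/7.8.
At t = 22.8: DWL = 66.646. At t = 31.8: DWL = 129.646.
Ratio = (31.8/22.8)² = 1.945.

1.945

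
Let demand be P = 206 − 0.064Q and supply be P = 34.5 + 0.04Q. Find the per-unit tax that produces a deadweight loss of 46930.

Competitive equilibrium: 206 − 0.064Q = 34.5 + 0.04Q → Q* = 1649.0385, P* = 100.4615.
A tax t gives ΔQ = t/0.104 and wedge t, so DWL = t²/0.208.
t²/0.208 = 46930 → t² = 9761.44 → t = 98.8.

98.8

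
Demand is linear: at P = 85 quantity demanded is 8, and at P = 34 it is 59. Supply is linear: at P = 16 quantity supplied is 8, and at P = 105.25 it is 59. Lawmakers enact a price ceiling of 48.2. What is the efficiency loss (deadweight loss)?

Demand slope = (34 − 85)/(59 − 8) = −1, so P = 93 − Q.
Supply slope = (105.25 − 16)/(59 − 8) = 1.75, so P = 2 + 1.75Q.
Competitive equilibrium: 93 − Q = 2 + 1.75Q → Q* = 33.0909, P* = 59.9091.
At the ceiling P = 48.2, quantity supplied = (48.2 − 2)/1.75 = 26.4.
Willingness to pay at Q' = 26.4: 93 − 1·26.4 = 66.6.
ΔQ = 33.0909 − 26.4 = 6.6909; wedge = 66.6 − 48.2 = 18.4.
Welfare loss = ½ × 6.6909 × 18.4 = 61.56.

61.56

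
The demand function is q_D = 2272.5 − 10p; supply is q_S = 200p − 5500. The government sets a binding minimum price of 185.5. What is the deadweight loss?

115755.75

In inverse form: demand p = 227.25 − 0.1q, supply p = 27.5 + 0.005q.
Competitive equilibrium: 227.25 − 0.1q = 27.5 + 0.005q → q* = 1902.381, p* = 37.0119.
At the floor p = 185.5, quantity demanded = (227.25 − 185.5)/0.1 = 417.5.
Sellers' marginal cost at q' = 417.5: 27.5 + 0.005·417.5 = 29.5875.
Δq = 1902.381 − 417.5 = 1484.881; wedge = 185.5 − 29.5875 = 155.9125.
Deadweight loss = ½ × 1484.881 × 155.9125 = 115755.75.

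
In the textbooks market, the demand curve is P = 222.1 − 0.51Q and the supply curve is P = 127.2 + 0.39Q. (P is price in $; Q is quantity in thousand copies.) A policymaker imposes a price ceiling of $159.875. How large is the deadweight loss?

Competitive equilibrium: 222.1 − 0.51Q = 127.2 + 0.39Q → Q* = 105.4444, P* = 168.3233.
At the ceiling P = 159.875, quantity supplied = (159.875 − 127.2)/0.39 = 83.7821.
Willingness to pay at Q' = 83.7821: 222.1 − 0.51·83.7821 = 179.3711.
ΔQ = 105.4444 − 83.7821 = 21.6623; wedge = 179.3711 − 159.875 = 19.4961.
Deadweight loss = ½ × 21.6623 × 19.4961 = $211.17 thousand.

$211.17 thousand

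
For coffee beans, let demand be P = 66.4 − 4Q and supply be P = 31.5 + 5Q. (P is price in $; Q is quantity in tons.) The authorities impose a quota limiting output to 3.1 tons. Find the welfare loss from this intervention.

Competitive equilibrium: 66.4 − 4Q = 31.5 + 5Q → Q* = 3.8778, P* = 50.8889.
At Q = 3.1: demand price = 66.4 − 4·3.1 = 54; supply price = 31.5 + 5·3.1 = 47.
ΔQ = 3.8778 − 3.1 = 0.7778; wedge = 54 − 47 = 7.
Deadweight loss = ½ × 0.7778 × 7 = $2.72.

$2.72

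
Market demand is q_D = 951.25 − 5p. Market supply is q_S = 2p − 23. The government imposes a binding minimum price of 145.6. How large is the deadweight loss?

In inverse form: demand p = 190.25 − 0.2q, supply p = 11.5 + 0.5q.
Competitive equilibrium: 190.25 − 0.2q = 11.5 + 0.5q → q* = 255.3571, p* = 139.1786.
At the floor p = 145.6, quantity demanded = (190.25 − 145.6)/0.2 = 223.25.
Sellers' marginal cost at q' = 223.25: 11.5 + 0.5·223.25 = 123.125.
Δq = 255.3571 − 223.25 = 32.1071; wedge = 145.6 − 123.125 = 22.475.
The triangle = ½ × 32.1071 × 22.475 = 360.80.

360.80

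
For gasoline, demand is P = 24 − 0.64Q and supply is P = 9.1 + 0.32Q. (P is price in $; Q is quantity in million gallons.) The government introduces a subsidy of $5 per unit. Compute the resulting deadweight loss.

$13.02 million

Competitive equilibrium: 24 − 0.64Q = 9.1 + 0.32Q → Q* = 15.5208, P* = 14.0667.
The subsidy lowers effective supply by 5: P = 4.1 + 0.32Q.
New quantity: 24 − 0.64Q = 4.1 + 0.32Q → Q' = 20.7292.
Overproduction ΔQ = 20.7292 − 15.5208 = 5.2084; wedge = subsidy = 5.
Deadweight loss = ½ × 5.2084 × 5 = $13.02 million.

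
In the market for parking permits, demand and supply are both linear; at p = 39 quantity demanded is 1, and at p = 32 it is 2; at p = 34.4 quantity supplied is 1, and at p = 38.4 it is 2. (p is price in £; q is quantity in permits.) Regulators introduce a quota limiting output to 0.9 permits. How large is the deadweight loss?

Demand slope = (32 − 39)/(2 − 1) = −7, so p = 46 − 7q.
Supply slope = (38.4 − 34.4)/(2 − 1) = 4, so p = 30.4 + 4q.
Competitive equilibrium: 46 − 7q = 30.4 + 4q → q* = 1.4182, p* = 36.0727.
At q = 0.9: demand price = 46 − 7·0.9 = 39.7; supply price = 30.4 + 4·0.9 = 34.
Δq = 1.4182 − 0.9 = 0.5182; wedge = 39.7 − 34 = 5.7.
Welfare loss = ½ × 0.5182 × 5.7 = £1.48.

£1.48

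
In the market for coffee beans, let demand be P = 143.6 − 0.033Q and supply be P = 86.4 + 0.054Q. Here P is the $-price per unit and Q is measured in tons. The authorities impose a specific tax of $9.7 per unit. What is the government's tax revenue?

$5295.98

Competitive equilibrium: 143.6 − 0.033Q = 86.4 + 0.054Q → Q* = 657.4713, P* = 121.9034.
With the tax, the buyer price exceeds the seller price by 9.7: (143.6 − 0.033Q) − (86.4 + 0.054Q) = 9.7 → Q' = 545.977.
Tax revenue = 9.7 × 545.977 = $5295.98.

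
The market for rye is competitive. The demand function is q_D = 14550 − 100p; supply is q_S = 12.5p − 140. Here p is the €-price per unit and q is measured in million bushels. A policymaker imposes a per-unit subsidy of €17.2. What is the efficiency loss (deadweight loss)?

€1643.56 million

In inverse form: demand p = 145.5 − 0.01q, supply p = 11.2 + 0.08q.
Competitive equilibrium: 145.5 − 0.01q = 11.2 + 0.08q → q* = 1492.2222, p* = 130.5778.
The subsidy lowers effective supply by 17.2: p = 0.08q − 6.
New quantity: 145.5 − 0.01q = 0.08q − 6 → q' = 1683.3333.
Overproduction Δq = 1683.3333 − 1492.2222 = 191.1111; wedge = subsidy = 17.2.
The triangle = ½ × 191.1111 × 17.2 = €1643.56 million.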